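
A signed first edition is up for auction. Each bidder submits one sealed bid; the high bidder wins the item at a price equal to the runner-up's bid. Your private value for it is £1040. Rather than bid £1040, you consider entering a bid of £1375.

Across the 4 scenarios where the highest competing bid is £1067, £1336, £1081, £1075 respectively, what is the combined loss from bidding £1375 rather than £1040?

The deviation costs you only when the competing bid falls strictly between £1040 and £1375; elsewhere both bids give the same outcome.
£1067: truthful payoff £0, deviation payoff −£27 → loss £27.
£1336: truthful payoff £0, deviation payoff −£296 → loss £296.
£1081: truthful payoff £0, deviation payoff −£41 → loss £41.
£1075: truthful payoff £0, deviation payoff −£35 → loss £35.
Total loss = £27 + £296 + £41 + £35 = £399.
Truthful bidding weakly dominates here: raising your bid can only win items priced above your value, and lowering it can only forfeit items priced below.

£399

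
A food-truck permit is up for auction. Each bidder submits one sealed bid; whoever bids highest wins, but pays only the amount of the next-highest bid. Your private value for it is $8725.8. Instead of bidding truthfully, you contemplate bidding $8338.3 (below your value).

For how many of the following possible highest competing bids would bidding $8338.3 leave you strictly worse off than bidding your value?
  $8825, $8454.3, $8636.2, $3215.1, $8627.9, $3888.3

3

The deviation hurts exactly when the highest competing bid lies strictly between $8338.3 and $8725.8 — underbidding then forfeits a profitable win.
$8825: above both → same outcome either way.
$8454.3: inside the interval → strictly worse (loss $271.5).
$8636.2: inside the interval → strictly worse (loss $89.6).
$3215.1: below both → same outcome either way.
$8627.9: inside the interval → strictly worse (loss $97.9).
$3888.3: below both → same outcome either way.
Count: 3.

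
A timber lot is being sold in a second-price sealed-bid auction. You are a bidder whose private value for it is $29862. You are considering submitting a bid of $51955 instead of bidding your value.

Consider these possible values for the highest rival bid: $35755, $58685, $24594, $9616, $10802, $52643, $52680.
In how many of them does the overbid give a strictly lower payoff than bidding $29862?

1

The deviation hurts exactly when the highest competing bid lies strictly between $29862 and $51955 — overbidding then wins at a price above your value.
$35755: inside the interval → strictly worse (loss $5893).
$58685: above both → same outcome either way.
$24594: below both → same outcome either way.
$9616: below both → same outcome either way.
$10802: below both → same outcome either way.
$52643: above both → same outcome either way.
$52680: above both → same outcome either way.
Count: 1.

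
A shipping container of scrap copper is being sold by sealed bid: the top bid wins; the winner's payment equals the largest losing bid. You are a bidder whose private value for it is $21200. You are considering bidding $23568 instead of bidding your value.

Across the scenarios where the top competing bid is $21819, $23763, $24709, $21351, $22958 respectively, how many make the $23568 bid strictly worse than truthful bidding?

3

The deviation hurts exactly when the highest competing bid lies strictly between $21200 and $23568 — overbidding then wins at a price above your value.
$21819: inside the interval → strictly worse (loss $619).
$23763: above both → same outcome either way.
$24709: above both → same outcome either way.
$21351: inside the interval → strictly worse (loss $151).
$22958: inside the interval → strictly worse (loss $1758).
Count: 3.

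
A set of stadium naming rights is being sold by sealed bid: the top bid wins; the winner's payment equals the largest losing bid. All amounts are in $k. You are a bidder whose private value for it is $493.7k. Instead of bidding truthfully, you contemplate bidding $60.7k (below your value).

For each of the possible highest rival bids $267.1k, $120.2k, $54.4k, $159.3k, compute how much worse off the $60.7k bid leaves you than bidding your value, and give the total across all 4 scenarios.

$934.5k

The deviation costs you only when the competing bid falls strictly between $60.7k and $493.7k; elsewhere both bids give the same outcome.
$267.1k: truthful payoff $226.6k, deviation payoff $0k → loss $226.6k.
$120.2k: truthful payoff $373.5k, deviation payoff $0k → loss $373.5k.
$54.4k: outcomes coincide → loss $0k.
$159.3k: truthful payoff $334.4k, deviation payoff $0k → loss $334.4k.
Total loss = $226.6k + $373.5k + $334.4k = $934.5k.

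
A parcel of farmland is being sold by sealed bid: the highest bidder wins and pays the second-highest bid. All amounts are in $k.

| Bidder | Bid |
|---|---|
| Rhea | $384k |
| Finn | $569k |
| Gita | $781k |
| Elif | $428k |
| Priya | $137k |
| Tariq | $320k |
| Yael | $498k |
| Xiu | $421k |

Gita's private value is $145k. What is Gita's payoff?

−$424k

Highest bid: Gita at $781k, so Gita wins.
Second-highest bid: Finn at $569k — that is the price the winner pays.
Gita's payoff = value − price = $145k − $569k = −$424k.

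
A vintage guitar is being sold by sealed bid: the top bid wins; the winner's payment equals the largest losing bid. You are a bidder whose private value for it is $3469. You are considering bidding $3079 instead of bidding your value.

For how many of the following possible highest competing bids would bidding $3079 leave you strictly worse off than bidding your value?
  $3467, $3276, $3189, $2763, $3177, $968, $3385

5

The deviation hurts exactly when the highest competing bid lies strictly between $3079 and $3469 — underbidding then forfeits a profitable win.
$3467: inside the interval → strictly worse (loss $2).
$3276: inside the interval → strictly worse (loss $193).
$3189: inside the interval → strictly worse (loss $280).
$2763: below both → same outcome either way.
$3177: inside the interval → strictly worse (loss $292).
$968: below both → same outcome either way.
$3385: inside the interval → strictly worse (loss $84).
Count: 5.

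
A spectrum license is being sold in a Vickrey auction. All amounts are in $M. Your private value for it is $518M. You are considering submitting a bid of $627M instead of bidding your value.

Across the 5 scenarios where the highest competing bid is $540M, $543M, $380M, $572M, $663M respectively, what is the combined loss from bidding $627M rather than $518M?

$101M

The deviation costs you only when the competing bid falls strictly between $518M and $627M; elsewhere both bids give the same outcome.
$540M: truthful payoff $0M, deviation payoff −$22M → loss $22M.
$543M: truthful payoff $0M, deviation payoff −$25M → loss $25M.
$380M: outcomes coincide → loss $0M.
$572M: truthful payoff $0M, deviation payoff −$54M → loss $54M.
$663M: outcomes coincide → loss $0M.
Total loss = $22M + $25M + $54M = $101M.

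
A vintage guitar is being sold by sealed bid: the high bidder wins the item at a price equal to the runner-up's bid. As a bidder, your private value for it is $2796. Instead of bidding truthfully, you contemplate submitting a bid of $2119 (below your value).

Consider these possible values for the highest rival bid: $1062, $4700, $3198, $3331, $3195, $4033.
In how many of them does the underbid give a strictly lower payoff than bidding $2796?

0

The deviation hurts exactly when the highest competing bid lies strictly between $2119 and $2796 — underbidding then forfeits a profitable win.
$1062: below both → same outcome either way.
$4700: above both → same outcome either way.
$3198: above both → same outcome either way.
$3331: above both → same outcome either way.
$3195: above both → same outcome either way.
$4033: above both → same outcome either way.
Count: 0.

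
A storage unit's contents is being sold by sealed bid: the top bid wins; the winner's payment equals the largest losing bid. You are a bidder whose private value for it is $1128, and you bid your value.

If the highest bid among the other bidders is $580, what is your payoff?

Your bid $1128 exceeds the highest competing bid $580, so you win.
In a second-price auction the winner pays the second-highest bid, $580.
Payoff = value − price = $1128 − $580 = $548.

$548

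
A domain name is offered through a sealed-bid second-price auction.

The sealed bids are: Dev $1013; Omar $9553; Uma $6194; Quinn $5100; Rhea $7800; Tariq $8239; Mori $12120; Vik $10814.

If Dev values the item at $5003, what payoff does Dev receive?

Highest bid: Mori at $12120, so Mori wins.
Second-highest bid: Vik at $10814 — that is the price the winner pays.
Dev did not win, so Dev pays nothing and receives nothing: payoff $0.

$0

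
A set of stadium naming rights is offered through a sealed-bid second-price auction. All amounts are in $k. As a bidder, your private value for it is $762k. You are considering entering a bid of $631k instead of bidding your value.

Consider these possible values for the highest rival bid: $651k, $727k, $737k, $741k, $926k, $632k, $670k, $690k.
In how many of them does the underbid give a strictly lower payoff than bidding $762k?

The deviation hurts exactly when the highest competing bid lies strictly between $631k and $762k — underbidding then forfeits a profitable win.
$651k: inside the interval → strictly worse (loss $111k).
$727k: inside the interval → strictly worse (loss $35k).
$737k: inside the interval → strictly worse (loss $25k).
$741k: inside the interval → strictly worse (loss $21k).
$926k: above both → same outcome either way.
$632k: inside the interval → strictly worse (loss $130k).
$670k: inside the interval → strictly worse (loss $92k).
$690k: inside the interval → strictly worse (loss $72k).
Count: 7.

7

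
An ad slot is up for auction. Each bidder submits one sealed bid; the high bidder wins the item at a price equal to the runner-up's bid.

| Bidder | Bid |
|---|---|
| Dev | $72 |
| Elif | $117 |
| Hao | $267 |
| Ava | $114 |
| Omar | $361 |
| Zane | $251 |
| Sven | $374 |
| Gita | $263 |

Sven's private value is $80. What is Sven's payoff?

Highest bid: Sven at $374, so Sven wins.
Second-highest bid: Omar at $361 — that is the price the winner pays.
Sven's payoff = value − price = $80 − $361 = −$281.

−$281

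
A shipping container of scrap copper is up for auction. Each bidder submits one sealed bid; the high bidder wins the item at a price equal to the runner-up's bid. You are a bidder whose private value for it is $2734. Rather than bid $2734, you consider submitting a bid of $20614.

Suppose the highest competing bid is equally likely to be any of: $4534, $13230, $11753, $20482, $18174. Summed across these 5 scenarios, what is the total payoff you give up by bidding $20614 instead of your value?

$54503

The deviation costs you only when the competing bid falls strictly between $2734 and $20614; elsewhere both bids give the same outcome.
$4534: truthful payoff $0, deviation payoff −$1800 → loss $1800.
$13230: truthful payoff $0, deviation payoff −$10496 → loss $10496.
$11753: truthful payoff $0, deviation payoff −$9019 → loss $9019.
$20482: truthful payoff $0, deviation payoff −$17748 → loss $17748.
$18174: truthful payoff $0, deviation payoff −$15440 → loss $15440.
Total loss = $1800 + $10496 + $9019 + $17748 + $15440 = $54503.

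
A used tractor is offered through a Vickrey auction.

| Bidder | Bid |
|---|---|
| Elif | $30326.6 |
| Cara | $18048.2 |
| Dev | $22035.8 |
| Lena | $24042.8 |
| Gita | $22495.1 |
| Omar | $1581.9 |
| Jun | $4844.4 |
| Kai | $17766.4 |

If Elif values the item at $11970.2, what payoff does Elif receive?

Highest bid: Elif at $30326.6, so Elif wins.
Second-highest bid: Lena at $24042.8 — that is the price the winner pays.
Elif's payoff = value − price = $11970.2 − $24042.8 = −$12072.6.

−$12072.6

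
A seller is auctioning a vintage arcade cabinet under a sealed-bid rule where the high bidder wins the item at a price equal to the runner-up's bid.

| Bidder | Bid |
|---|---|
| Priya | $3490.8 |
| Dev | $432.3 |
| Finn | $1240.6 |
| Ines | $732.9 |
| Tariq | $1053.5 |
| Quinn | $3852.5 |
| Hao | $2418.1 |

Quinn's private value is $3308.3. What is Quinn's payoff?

−$182.5

Highest bid: Quinn at $3852.5, so Quinn wins.
Second-highest bid: Priya at $3490.8 — that is the price the winner pays.
Quinn's payoff = value − price = $3308.3 − $3490.8 = −$182.5.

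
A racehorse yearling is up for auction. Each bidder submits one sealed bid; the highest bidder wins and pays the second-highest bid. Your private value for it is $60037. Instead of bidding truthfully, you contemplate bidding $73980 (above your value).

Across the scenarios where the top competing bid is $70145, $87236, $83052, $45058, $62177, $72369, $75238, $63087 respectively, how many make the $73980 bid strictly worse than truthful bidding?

The deviation hurts exactly when the highest competing bid lies strictly between $60037 and $73980 — overbidding then wins at a price above your value.
$70145: inside the interval → strictly worse (loss $10108).
$87236: above both → same outcome either way.
$83052: above both → same outcome either way.
$45058: below both → same outcome either way.
$62177: inside the interval → strictly worse (loss $2140).
$72369: inside the interval → strictly worse (loss $12332).
$75238: above both → same outcome either way.
$63087: inside the interval → strictly worse (loss $3050).
Count: 4.

4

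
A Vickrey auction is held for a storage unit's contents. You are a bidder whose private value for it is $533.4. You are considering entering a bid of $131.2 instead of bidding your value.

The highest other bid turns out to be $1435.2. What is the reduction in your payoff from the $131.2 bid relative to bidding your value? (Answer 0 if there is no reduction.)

$0

Bidding your value $533.4: you lose (since $533.4 < $1435.2). Payoff $0.
Bidding $131.2: you lose. Payoff $0.
Difference = $0 − $0 = $0; both bids lead to the same outcome because the competing bid is above both your value and your alternative bid.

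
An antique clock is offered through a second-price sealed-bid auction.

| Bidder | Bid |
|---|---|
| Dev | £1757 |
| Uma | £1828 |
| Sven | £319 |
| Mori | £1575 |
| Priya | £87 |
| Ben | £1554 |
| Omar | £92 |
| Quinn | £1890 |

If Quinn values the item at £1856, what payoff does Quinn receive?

£28

Highest bid: Quinn at £1890, so Quinn wins.
Second-highest bid: Uma at £1828 — that is the price the winner pays.
Quinn's payoff = value − price = £1856 − £1828 = £28.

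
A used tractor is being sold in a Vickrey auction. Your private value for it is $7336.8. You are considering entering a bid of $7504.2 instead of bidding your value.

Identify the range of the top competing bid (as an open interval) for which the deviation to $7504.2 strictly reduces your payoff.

($7336.8, $7504.2)

If the competing bid is below $7336.8, both bids win at the same price — no difference.
If it is above $7504.2, both bids lose — no difference.
If it lies strictly between $7336.8 and $7504.2, bidding your value loses (payoff 0) while bidding $7504.2 wins at a price above your value (payoff negative).
So the deviation strictly hurts on the open interval ($7336.8, $7504.2).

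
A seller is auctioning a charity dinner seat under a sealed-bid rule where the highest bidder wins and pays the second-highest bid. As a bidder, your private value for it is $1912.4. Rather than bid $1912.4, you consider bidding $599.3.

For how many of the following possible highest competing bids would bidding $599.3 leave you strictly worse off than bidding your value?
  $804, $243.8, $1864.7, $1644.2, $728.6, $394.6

4

The deviation hurts exactly when the highest competing bid lies strictly between $599.3 and $1912.4 — underbidding then forfeits a profitable win.
$804: inside the interval → strictly worse (loss $1108.4).
$243.8: below both → same outcome either way.
$1864.7: inside the interval → strictly worse (loss $47.7).
$1644.2: inside the interval → strictly worse (loss $268.2).
$728.6: inside the interval → strictly worse (loss $1183.8).
$394.6: below both → same outcome either way.
Count: 4.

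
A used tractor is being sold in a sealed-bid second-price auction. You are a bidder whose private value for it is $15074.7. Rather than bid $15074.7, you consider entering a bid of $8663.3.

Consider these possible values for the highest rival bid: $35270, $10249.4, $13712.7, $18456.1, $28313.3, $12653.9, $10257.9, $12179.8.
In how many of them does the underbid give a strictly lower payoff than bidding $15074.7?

The deviation hurts exactly when the highest competing bid lies strictly between $8663.3 and $15074.7 — underbidding then forfeits a profitable win.
$35270: above both → same outcome either way.
$10249.4: inside the interval → strictly worse (loss $4825.3).
$13712.7: inside the interval → strictly worse (loss $1362).
$18456.1: above both → same outcome either way.
$28313.3: above both → same outcome either way.
$12653.9: inside the interval → strictly worse (loss $2420.8).
$10257.9: inside the interval → strictly worse (loss $4816.8).
$12179.8: inside the interval → strictly worse (loss $2894.9).
Count: 5.

5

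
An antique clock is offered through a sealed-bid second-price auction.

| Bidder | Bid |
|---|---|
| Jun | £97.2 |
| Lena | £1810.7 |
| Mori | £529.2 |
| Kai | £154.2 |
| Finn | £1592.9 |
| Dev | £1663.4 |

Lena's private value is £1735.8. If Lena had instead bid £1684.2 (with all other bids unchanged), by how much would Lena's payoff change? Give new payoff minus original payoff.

£0

The highest bid among the other bidders is £1663.4; Lena's bid doesn't change that.
Original bid £1810.7: Lena is highest, pays the top rival bid £1663.4; payoff £1735.8 − £1663.4 = £72.4.
Alternative bid £1684.2: Lena is highest, pays the top rival bid £1663.4; payoff £1735.8 − £1663.4 = £72.4.
Change in payoff = £72.4 − (£72.4) = £0.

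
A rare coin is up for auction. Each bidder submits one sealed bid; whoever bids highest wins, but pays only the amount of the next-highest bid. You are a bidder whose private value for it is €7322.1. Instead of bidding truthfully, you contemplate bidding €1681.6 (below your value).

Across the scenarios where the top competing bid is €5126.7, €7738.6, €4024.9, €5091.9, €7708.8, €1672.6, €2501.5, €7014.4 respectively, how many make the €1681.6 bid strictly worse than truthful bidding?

The deviation hurts exactly when the highest competing bid lies strictly between €1681.6 and €7322.1 — underbidding then forfeits a profitable win.
€5126.7: inside the interval → strictly worse (loss €2195.4).
€7738.6: above both → same outcome either way.
€4024.9: inside the interval → strictly worse (loss €3297.2).
€5091.9: inside the interval → strictly worse (loss €2230.2).
€7708.8: above both → same outcome either way.
€1672.6: below both → same outcome either way.
€2501.5: inside the interval → strictly worse (loss €4820.6).
€7014.4: inside the interval → strictly worse (loss €307.7).
Count: 5.

5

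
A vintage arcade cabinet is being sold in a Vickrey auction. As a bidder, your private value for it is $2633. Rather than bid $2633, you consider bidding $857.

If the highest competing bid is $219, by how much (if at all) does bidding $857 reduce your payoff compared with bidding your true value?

$0

Bidding your value $2633: you win (since $2633 > $219) and pay $219. Payoff $2414.
Bidding $857: you win and pay $219. Payoff $2633 − $219 = $2414.
Difference = $2414 − $2414 = $0; both bids lead to the same outcome because the competing bid is below both your value and your alternative bid.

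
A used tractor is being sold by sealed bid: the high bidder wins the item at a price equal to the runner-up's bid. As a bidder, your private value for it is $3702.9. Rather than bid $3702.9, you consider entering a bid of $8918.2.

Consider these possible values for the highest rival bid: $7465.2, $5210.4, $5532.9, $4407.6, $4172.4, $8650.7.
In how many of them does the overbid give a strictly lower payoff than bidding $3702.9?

The deviation hurts exactly when the highest competing bid lies strictly between $3702.9 and $8918.2 — overbidding then wins at a price above your value.
$7465.2: inside the interval → strictly worse (loss $3762.3).
$5210.4: inside the interval → strictly worse (loss $1507.5).
$5532.9: inside the interval → strictly worse (loss $1830).
$4407.6: inside the interval → strictly worse (loss $704.7).
$4172.4: inside the interval → strictly worse (loss $469.5).
$8650.7: inside the interval → strictly worse (loss $4947.8).
Count: 6.

6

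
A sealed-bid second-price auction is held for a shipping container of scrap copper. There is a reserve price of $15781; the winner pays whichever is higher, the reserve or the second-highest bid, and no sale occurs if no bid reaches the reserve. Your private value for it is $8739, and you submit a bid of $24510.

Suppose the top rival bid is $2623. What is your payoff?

−$7042

Your bid $24510 is the highest and exceeds the reserve.
Price = max(second-highest bid, reserve) = max($2623, $15781) = $15781.
Payoff = $8739 − $15781 = −$7042.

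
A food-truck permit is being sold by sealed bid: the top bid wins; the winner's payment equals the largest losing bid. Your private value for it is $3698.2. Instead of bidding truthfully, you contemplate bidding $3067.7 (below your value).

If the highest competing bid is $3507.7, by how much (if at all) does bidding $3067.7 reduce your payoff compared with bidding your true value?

Bidding your value $3698.2: you win (since $3698.2 > $3507.7) and pay $3507.7. Payoff $190.5.
Bidding $3067.7: you lose. Payoff $0.
The competing bid $3507.7 lies between your shaded bid and your value, so underbidding forfeits an item you could have won at a profitable price.
Loss from deviating = $190.5 − ($0) = $190.5.

$190.5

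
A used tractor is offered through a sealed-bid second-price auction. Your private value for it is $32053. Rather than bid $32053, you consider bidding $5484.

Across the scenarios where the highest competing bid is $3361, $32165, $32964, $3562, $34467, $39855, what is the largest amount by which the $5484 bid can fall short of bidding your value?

$3361: same outcome either way → loss $0.
$32165: same outcome either way → loss $0.
$32964: same outcome either way → loss $0.
$3562: same outcome either way → loss $0.
$34467: same outcome either way → loss $0.
$39855: same outcome either way → loss $0.
Maximum loss: $0.

$0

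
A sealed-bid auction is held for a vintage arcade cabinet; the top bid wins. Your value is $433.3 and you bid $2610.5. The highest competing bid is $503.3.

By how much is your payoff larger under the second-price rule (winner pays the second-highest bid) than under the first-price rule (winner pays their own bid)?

You have the highest bid, so you win under either rule.
Second-price: pay $503.3 → payoff −$70.
First-price: pay your own bid $2610.5 → payoff −$2177.2.
Difference = −$70 − (−$2177.2) = $2107.2.

$2107.2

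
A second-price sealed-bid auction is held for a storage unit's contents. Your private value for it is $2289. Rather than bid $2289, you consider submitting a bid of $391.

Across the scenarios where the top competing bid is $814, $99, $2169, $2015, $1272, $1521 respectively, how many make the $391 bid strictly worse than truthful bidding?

The deviation hurts exactly when the highest competing bid lies strictly between $391 and $2289 — underbidding then forfeits a profitable win.
$814: inside the interval → strictly worse (loss $1475).
$99: below both → same outcome either way.
$2169: inside the interval → strictly worse (loss $120).
$2015: inside the interval → strictly worse (loss $274).
$1272: inside the interval → strictly worse (loss $1017).
$1521: inside the interval → strictly worse (loss $768).
Count: 5.

5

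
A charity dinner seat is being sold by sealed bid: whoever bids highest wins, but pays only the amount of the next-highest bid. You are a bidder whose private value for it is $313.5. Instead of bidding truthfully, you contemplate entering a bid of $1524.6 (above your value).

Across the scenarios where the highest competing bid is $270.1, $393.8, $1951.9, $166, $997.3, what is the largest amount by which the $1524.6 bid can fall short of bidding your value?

$683.8

$270.1: same outcome either way → loss $0.
$393.8: truthful gives $0, deviation gives −$80.3 → loss $80.3.
$1951.9: same outcome either way → loss $0.
$166: same outcome either way → loss $0.
$997.3: truthful gives $0, deviation gives −$683.8 → loss $683.8.
Maximum loss: $683.8.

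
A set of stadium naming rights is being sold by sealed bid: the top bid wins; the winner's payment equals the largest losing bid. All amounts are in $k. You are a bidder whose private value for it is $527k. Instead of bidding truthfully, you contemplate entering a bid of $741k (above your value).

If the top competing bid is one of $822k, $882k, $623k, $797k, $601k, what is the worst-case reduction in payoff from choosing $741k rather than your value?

$96k

$822k: same outcome either way → loss $0k.
$882k: same outcome either way → loss $0k.
$623k: truthful gives $0k, deviation gives −$96k → loss $96k.
$797k: same outcome either way → loss $0k.
$601k: truthful gives $0k, deviation gives −$74k → loss $74k.
Maximum loss: $96k.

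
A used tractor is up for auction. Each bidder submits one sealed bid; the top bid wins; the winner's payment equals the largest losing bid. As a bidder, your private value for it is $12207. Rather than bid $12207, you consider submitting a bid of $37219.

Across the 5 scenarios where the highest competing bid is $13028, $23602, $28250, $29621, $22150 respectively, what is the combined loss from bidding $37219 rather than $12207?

The deviation costs you only when the competing bid falls strictly between $12207 and $37219; elsewhere both bids give the same outcome.
$13028: truthful payoff $0, deviation payoff −$821 → loss $821.
$23602: truthful payoff $0, deviation payoff −$11395 → loss $11395.
$28250: truthful payoff $0, deviation payoff −$16043 → loss $16043.
$29621: truthful payoff $0, deviation payoff −$17414 → loss $17414.
$22150: truthful payoff $0, deviation payoff −$9943 → loss $9943.
Total loss = $821 + $11395 + $16043 + $17414 + $9943 = $55616.
Because the price is fixed by the runner-up's bid, deviating from your value can only change a good outcome into a bad one — never the reverse.

$55616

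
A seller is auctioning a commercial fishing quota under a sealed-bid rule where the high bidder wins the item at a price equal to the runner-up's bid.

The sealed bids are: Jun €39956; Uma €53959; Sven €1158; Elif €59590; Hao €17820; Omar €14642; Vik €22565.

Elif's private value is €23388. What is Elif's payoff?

Highest bid: Elif at €59590, so Elif wins.
Second-highest bid: Uma at €53959 — that is the price the winner pays.
Elif's payoff = value − price = €23388 − €53959 = −€30571.

−€30571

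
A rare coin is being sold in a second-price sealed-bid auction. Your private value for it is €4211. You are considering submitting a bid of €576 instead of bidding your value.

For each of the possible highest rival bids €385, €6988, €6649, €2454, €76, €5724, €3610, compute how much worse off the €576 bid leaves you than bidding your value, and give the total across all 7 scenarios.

€2358

The deviation costs you only when the competing bid falls strictly between €576 and €4211; elsewhere both bids give the same outcome.
€385: outcomes coincide → loss €0.
€6988: outcomes coincide → loss €0.
€6649: outcomes coincide → loss €0.
€2454: truthful payoff €1757, deviation payoff €0 → loss €1757.
€76: outcomes coincide → loss €0.
€5724: outcomes coincide → loss €0.
€3610: truthful payoff €601, deviation payoff €0 → loss €601.
Total loss = €1757 + €601 = €2358.
In a second-price auction your bid sets only whether you win, not what you pay, so bidding your true value is weakly dominant.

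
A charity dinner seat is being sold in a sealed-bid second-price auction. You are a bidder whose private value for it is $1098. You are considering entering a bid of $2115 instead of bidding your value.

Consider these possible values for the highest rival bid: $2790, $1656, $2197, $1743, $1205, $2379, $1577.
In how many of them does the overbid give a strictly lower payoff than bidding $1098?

The deviation hurts exactly when the highest competing bid lies strictly between $1098 and $2115 — overbidding then wins at a price above your value.
$2790: above both → same outcome either way.
$1656: inside the interval → strictly worse (loss $558).
$2197: above both → same outcome either way.
$1743: inside the interval → strictly worse (loss $645).
$1205: inside the interval → strictly worse (loss $107).
$2379: above both → same outcome either way.
$1577: inside the interval → strictly worse (loss $479).
Count: 4.

4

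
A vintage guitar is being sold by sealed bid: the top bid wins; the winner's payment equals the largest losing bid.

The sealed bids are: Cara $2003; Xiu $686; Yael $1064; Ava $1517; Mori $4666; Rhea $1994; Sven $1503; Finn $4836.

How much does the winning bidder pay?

Highest bid: Finn at $4836, so Finn wins.
Second-highest bid: Mori at $4666 — that is the price the winner pays.

$4666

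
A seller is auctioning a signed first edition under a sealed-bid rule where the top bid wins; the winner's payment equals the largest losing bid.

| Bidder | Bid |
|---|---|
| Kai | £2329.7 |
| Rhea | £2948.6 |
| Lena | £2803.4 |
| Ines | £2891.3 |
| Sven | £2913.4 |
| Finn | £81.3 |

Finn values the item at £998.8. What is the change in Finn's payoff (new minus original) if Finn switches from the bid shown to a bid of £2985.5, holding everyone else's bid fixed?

−£1949.8

The highest bid among the other bidders is £2948.6; Finn's bid doesn't change that.
Original bid £81.3: Finn is not highest (top rival bid is £2948.6); payoff £0.
Alternative bid £2985.5: Finn is highest, pays the top rival bid £2948.6; payoff £998.8 − £2948.6 = −£1949.8.
Change in payoff = −£1949.8 − (£0) = −£1949.8.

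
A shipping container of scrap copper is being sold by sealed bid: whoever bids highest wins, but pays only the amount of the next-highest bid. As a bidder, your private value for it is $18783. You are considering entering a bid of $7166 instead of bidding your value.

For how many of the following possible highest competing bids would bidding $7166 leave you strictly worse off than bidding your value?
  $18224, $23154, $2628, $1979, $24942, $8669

The deviation hurts exactly when the highest competing bid lies strictly between $7166 and $18783 — underbidding then forfeits a profitable win.
$18224: inside the interval → strictly worse (loss $559).
$23154: above both → same outcome either way.
$2628: below both → same outcome either way.
$1979: below both → same outcome either way.
$24942: above both → same outcome either way.
$8669: inside the interval → strictly worse (loss $10114).
Count: 2.

2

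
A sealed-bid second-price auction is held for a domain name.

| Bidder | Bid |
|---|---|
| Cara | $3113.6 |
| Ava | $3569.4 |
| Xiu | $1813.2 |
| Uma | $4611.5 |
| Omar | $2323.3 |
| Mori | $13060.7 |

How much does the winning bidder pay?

$4611.5

Highest bid: Mori at $13060.7, so Mori wins.
Second-highest bid: Uma at $4611.5 — that is the price the winner pays.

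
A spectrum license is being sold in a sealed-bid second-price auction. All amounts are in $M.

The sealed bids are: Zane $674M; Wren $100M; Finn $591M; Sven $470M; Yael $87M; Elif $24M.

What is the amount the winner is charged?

Highest bid: Zane at $674M, so Zane wins.
Second-highest bid: Finn at $591M — that is the price the winner pays.

$591M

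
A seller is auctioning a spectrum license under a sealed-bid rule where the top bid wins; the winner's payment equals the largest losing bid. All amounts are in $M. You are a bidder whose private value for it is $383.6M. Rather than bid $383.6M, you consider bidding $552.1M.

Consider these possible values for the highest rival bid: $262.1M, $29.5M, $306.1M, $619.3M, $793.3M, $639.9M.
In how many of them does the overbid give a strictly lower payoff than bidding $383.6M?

The deviation hurts exactly when the highest competing bid lies strictly between $383.6M and $552.1M — overbidding then wins at a price above your value.
$262.1M: below both → same outcome either way.
$29.5M: below both → same outcome either way.
$306.1M: below both → same outcome either way.
$619.3M: above both → same outcome either way.
$793.3M: above both → same outcome either way.
$639.9M: above both → same outcome either way.
Count: 0.

0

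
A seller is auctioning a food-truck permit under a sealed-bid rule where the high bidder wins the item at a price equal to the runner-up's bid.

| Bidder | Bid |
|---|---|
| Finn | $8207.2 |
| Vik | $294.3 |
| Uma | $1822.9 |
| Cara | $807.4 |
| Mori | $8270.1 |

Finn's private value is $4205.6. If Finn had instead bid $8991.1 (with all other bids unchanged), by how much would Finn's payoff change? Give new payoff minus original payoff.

−$4064.5

The highest bid among the other bidders is $8270.1; Finn's bid doesn't change that.
Original bid $8207.2: Finn is not highest (top rival bid is $8270.1); payoff $0.
Alternative bid $8991.1: Finn is highest, pays the top rival bid $8270.1; payoff $4205.6 − $8270.1 = −$4064.5.
Change in payoff = −$4064.5 − ($0) = −$4064.5.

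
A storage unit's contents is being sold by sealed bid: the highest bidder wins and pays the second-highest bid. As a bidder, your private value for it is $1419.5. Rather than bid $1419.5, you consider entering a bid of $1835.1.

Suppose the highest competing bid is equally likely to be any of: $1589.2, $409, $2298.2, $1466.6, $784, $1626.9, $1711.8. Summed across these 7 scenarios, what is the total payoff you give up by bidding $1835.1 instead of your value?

$716.5

The deviation costs you only when the competing bid falls strictly between $1419.5 and $1835.1; elsewhere both bids give the same outcome.
$1589.2: truthful payoff $0, deviation payoff −$169.7 → loss $169.7.
$409: outcomes coincide → loss $0.
$2298.2: outcomes coincide → loss $0.
$1466.6: truthful payoff $0, deviation payoff −$47.1 → loss $47.1.
$784: outcomes coincide → loss $0.
$1626.9: truthful payoff $0, deviation payoff −$207.4 → loss $207.4.
$1711.8: truthful payoff $0, deviation payoff −$292.3 → loss $292.3.
Total loss = $169.7 + $47.1 + $207.4 + $292.3 = $716.5.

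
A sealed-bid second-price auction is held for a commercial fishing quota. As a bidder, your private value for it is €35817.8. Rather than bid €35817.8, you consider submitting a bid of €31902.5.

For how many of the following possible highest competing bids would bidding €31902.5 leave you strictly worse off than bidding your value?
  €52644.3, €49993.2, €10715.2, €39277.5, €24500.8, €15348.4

The deviation hurts exactly when the highest competing bid lies strictly between €31902.5 and €35817.8 — underbidding then forfeits a profitable win.
€52644.3: above both → same outcome either way.
€49993.2: above both → same outcome either way.
€10715.2: below both → same outcome either way.
€39277.5: above both → same outcome either way.
€24500.8: below both → same outcome either way.
€15348.4: below both → same outcome either way.
Count: 0.

0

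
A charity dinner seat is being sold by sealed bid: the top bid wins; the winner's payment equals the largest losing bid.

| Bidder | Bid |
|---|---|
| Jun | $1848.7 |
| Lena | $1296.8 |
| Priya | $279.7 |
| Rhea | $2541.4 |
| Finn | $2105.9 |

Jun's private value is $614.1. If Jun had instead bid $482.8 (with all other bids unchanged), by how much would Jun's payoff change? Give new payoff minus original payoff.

The highest bid among the other bidders is $2541.4; Jun's bid doesn't change that.
Original bid $1848.7: Jun is not highest (top rival bid is $2541.4); payoff $0.
Alternative bid $482.8: Jun is not highest (top rival bid is $2541.4); payoff $0.
Change in payoff = $0 − ($0) = $0.

$0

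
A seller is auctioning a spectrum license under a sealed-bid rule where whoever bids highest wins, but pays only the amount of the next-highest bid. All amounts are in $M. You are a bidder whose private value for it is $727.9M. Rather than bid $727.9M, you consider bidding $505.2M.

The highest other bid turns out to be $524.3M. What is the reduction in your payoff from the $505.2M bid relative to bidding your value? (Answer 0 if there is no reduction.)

$203.6M

Bidding your value $727.9M: you win (since $727.9M > $524.3M) and pay $524.3M. Payoff $203.6M.
Bidding $505.2M: you lose. Payoff $0M.
The competing bid $524.3M lies between your shaded bid and your value, so underbidding forfeits an item you could have won at a profitable price.
Loss from deviating = $203.6M − ($0M) = $203.6M.
In a second-price auction your bid sets only whether you win, not what you pay, so bidding your true value is weakly dominant.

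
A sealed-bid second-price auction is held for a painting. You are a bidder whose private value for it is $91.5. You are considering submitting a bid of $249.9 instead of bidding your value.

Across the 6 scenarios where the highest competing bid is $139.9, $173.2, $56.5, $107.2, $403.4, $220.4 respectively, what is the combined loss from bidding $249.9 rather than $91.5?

The deviation costs you only when the competing bid falls strictly between $91.5 and $249.9; elsewhere both bids give the same outcome.
$139.9: truthful payoff $0, deviation payoff −$48.4 → loss $48.4.
$173.2: truthful payoff $0, deviation payoff −$81.7 → loss $81.7.
$56.5: outcomes coincide → loss $0.
$107.2: truthful payoff $0, deviation payoff −$15.7 → loss $15.7.
$403.4: outcomes coincide → loss $0.
$220.4: truthful payoff $0, deviation payoff −$128.9 → loss $128.9.
Total loss = $48.4 + $81.7 + $15.7 + $128.9 = $274.7.

$274.7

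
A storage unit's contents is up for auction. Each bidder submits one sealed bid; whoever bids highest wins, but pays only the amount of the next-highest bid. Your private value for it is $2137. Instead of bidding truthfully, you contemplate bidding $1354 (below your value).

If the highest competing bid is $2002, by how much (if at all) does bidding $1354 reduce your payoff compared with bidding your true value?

Bidding your value $2137: you win (since $2137 > $2002) and pay $2002. Payoff $135.
Bidding $1354: you lose. Payoff $0.
The competing bid $2002 lies between your shaded bid and your value, so underbidding forfeits an item you could have won at a profitable price.
Loss from deviating = $135 − ($0) = $135.

$135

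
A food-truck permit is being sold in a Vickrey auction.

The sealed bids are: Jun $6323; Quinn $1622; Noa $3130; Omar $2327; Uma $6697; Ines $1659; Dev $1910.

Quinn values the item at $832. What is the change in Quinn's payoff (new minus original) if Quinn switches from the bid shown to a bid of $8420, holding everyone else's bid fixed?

−$5865

The highest bid among the other bidders is $6697; Quinn's bid doesn't change that.
Original bid $1622: Quinn is not highest (top rival bid is $6697); payoff $0.
Alternative bid $8420: Quinn is highest, pays the top rival bid $6697; payoff $832 − $6697 = −$5865.
Change in payoff = −$5865 − ($0) = −$5865.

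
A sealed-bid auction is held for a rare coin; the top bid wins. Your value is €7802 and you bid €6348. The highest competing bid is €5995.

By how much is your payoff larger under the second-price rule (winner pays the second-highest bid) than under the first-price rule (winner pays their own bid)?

You have the highest bid, so you win under either rule.
Second-price: pay €5995 → payoff €1807.
First-price: pay your own bid €6348 → payoff €1454.
Difference = €1807 − (€1454) = €353.

€353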